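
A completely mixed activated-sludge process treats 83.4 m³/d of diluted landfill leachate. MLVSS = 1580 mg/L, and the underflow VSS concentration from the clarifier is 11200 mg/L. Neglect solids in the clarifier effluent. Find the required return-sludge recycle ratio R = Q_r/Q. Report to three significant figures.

R ≈ 0.164

Solids balance on the clarifier gives (1+R)X = R·X_r, so R = X/(X_r − X) = 1580 / (11200 − 1580) = 0.1642.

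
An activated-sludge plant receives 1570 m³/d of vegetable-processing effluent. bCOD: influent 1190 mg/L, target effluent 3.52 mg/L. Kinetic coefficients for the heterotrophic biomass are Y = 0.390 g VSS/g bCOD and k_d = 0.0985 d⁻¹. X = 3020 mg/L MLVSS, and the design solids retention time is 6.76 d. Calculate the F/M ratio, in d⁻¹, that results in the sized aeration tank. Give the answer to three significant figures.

F/M ≈ 0.634 d⁻¹

Steady-state biomass mass balance: V·X·(1 + k_d·θ_c) = Y·Q·(S₀ − S)·θ_c, so V = 0.390 × 1570 × (1190 − 3.52) × 6.76 / [3020 × (1 + 0.0985 × 6.76)] = 4.91×10^6 / 5031 = 976.2 m³.
F/M = applied load / biomass = Q·S₀/(V·X) = 1570 × 1190 / (976.2 × 3020) = 0.6337 d⁻¹.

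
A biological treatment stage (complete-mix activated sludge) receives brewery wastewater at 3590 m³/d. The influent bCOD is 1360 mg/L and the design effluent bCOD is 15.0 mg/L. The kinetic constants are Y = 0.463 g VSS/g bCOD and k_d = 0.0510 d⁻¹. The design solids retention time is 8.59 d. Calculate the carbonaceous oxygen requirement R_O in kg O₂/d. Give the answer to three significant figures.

R_O ≈ 2620 kg O₂/d

Y_obs = Y / (1 + k_d θ_c) = 0.463 / (1 + 0.0510 × 8.59) = 0.463 / 1.438 = 0.3220.
ΔS = 1360 − 15.0 = 1345 mg/L, so the substrate removal rate is 3590 × 1345/1000 = 4829 kg bCOD/d.
Biomass synthesised: P_X = Y_obs × 4829 = 1555 kg VSS/d.
Carbonaceous O₂ demand = substrate oxidised − cell-mass equivalent = 4829 − 1.42 × 1555 = 2621 kg O₂/d.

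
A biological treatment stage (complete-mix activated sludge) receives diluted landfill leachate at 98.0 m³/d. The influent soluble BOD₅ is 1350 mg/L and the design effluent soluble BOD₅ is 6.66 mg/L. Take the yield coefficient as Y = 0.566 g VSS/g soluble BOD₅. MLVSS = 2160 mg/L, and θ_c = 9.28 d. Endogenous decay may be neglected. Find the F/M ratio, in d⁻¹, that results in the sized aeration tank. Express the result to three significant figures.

With k_d = 0 the design equation reduces to V = Y Q (S₀−S) θ_c / X = 0.566 × 98.0 × (1350 − 6.66) × 9.28 / 2160 = 320.1 m³.
Food-to-microorganism ratio F/M = Q S₀ / (V X) = 98.0 × 1350 / (320.1 × 2160) = 0.1913 d⁻¹.

F/M ≈ 0.191 d⁻¹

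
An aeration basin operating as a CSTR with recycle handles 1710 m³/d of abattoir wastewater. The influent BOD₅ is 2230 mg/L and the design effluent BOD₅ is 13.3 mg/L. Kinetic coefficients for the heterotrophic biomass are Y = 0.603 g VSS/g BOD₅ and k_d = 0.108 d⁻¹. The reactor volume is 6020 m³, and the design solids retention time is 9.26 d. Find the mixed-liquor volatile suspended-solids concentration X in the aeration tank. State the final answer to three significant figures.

X = Y·Q·ΔS·θ_c / [V·(1 + k_d θ_c)] = 0.603 × 1710 × (2230 − 13.3) × 9.26 / [6020 × (1 + 0.108 × 9.26)] = 1758 mg/L.

X ≈ 1760 mg/L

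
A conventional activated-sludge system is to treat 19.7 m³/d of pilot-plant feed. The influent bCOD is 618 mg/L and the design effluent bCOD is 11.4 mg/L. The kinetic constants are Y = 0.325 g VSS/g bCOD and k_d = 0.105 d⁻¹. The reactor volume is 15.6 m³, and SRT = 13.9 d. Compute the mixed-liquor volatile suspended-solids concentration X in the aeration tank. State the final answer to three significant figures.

X = Y·Q·ΔS·θ_c / [V·(1 + k_d θ_c)] = 0.325 × 19.7 × (618 − 11.4) × 13.9 / [15.6 × (1 + 0.105 × 13.9)] = 1407 mg/L.

X ≈ 1410 mg/L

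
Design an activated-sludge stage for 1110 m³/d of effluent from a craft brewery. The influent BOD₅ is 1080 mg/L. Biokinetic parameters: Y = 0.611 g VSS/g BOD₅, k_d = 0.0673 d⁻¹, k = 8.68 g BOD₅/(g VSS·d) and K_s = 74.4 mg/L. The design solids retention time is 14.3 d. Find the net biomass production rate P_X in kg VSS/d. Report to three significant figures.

P_X ≈ 373 kg VSS/d

From the Monod/SRT balance for a CMAS, S = K_s·(1+k_d θ_c)/[θ_c·(Y k − k_d) − 1] = 74.4 × (1 + 0.0673 × 14.3) / [14.3 × (0.611 × 8.68 − 0.0673) − 1] = 146.0 / 73.88 = 1.976 mg/L.
Correct the yield for decay: Y_obs = Y/(1 + k_d θ_c) = 0.611 / (1 + 0.0673 × 14.3) = 0.611 / 1.962 = 0.3114.
ΔS = 1080 − 1.98 = 1078 mg/L, so the substrate removal rate is 1110 × 1078/1000 = 1197 kg BOD₅/d.
Net biomass production P_X = Y_obs × Q·(S₀ − S) = 0.3114 × 1197 = 372.6 kg VSS/d.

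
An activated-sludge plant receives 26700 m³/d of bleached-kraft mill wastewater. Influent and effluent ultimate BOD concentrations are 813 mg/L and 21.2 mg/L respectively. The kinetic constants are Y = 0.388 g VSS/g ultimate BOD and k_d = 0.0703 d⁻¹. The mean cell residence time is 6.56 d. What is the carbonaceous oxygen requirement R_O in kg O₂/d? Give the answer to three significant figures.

R_O ≈ 13200 kg O₂/d

The observed yield is Y_obs = Y/(1 + k_d·θ_c) = 0.388 / (1 + 0.0703 × 6.56) = 0.388 / 1.461 = 0.2655 g VSS per g ultimate BOD removed.
Substrate removed = Q·(S₀ − S) = 26700 m³/d × (813 − 21.2) g/m³ = 2.11×10^7 g/d = 21141 kg/d.
P_X = Y_obs·Q·(S₀ − S) = 0.2655 × 21141 = 5614 kg VSS/d.
Carbonaceous O₂ demand = substrate oxidised − cell-mass equivalent = 21141 − 1.42 × 5614 = 13169 kg O₂/d.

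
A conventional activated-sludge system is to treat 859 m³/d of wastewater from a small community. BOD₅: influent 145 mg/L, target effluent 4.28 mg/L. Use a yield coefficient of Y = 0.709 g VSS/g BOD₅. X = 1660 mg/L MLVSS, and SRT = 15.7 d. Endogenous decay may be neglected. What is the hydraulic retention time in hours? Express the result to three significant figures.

Biomass mass balance (decay neglected): V·X = Y·Q·(S₀ − S)·θ_c, so V = 0.709 × 859 × (145 − 4.28) × 15.7 / 1660 = 810.6 m³.
τ = V/Q = 810.6/859 = 0.9436 d, or 22.65 h.

τ ≈ 22.6 h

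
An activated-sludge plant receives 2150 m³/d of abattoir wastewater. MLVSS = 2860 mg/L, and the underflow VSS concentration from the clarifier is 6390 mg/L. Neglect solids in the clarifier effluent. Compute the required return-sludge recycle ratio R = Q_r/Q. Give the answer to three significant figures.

R = Q_r/Q = X/(X_r − X) = 2860 / (6390 − 2860) = 0.8102.

R ≈ 0.810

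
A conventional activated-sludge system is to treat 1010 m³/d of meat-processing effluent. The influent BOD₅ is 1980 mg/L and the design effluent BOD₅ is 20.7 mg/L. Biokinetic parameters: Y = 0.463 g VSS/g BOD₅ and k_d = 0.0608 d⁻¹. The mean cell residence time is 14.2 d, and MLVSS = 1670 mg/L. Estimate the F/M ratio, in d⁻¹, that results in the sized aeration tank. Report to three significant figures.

F/M ≈ 0.286 d⁻¹

Rearranging the biomass balance for a CMAS with decay, V = Y·Q·ΔS·θ_c / [X·(1+k_d θ_c)] = 0.463 × 1010 × (1980 − 20.7) × 14.2 / [1670 × (1 + 0.0608 × 14.2)] = 1.3×10^7 / 3112 = 4181 m³.
F/M = Q·S₀ / (V·X) = 1010 × 1980 / (4181 × 1670) = 0.2864 g BOD₅·(g VSS·d)⁻¹.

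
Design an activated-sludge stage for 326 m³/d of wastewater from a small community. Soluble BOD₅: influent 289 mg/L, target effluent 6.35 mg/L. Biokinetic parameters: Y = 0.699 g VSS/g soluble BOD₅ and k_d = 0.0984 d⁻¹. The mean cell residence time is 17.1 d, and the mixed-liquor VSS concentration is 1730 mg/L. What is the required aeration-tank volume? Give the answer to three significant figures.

Rearranging the biomass balance for a CMAS with decay, V = Y·Q·ΔS·θ_c / [X·(1+k_d θ_c)] = 0.699 × 326 × (289 − 6.35) × 17.1 / [1730 × (1 + 0.0984 × 17.1)] = 1.1×10^6 / 4641 = 237.3 m³.

V ≈ 237 m³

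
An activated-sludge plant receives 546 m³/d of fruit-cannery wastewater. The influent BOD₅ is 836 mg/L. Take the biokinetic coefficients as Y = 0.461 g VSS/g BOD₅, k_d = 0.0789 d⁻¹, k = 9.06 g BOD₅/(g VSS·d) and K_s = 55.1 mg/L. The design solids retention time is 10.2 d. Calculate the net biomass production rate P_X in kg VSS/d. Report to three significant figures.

P_X ≈ 116 kg VSS/d

From the Monod/SRT balance for a CMAS, S = K_s·(1+k_d θ_c)/[θ_c·(Y k − k_d) − 1] = 55.1 × (1 + 0.0789 × 10.2) / [10.2 × (0.461 × 9.06 − 0.0789) − 1] = 99.44 / 40.80 = 2.438 mg/L.
Observed yield with endogenous decay: Y_obs = Y / (1 + k_d·θ_c) = 0.461 / (1 + 0.0789 × 10.2) = 0.461 / 1.805 = 0.2554 g VSS/g BOD₅.
Q·(S₀ − S) = 546 × (836 − 2.44) × 10⁻³ = 455.1 kg/d removed.
Net biomass production P_X = Y_obs × Q·(S₀ − S) = 0.2554 × 455.1 = 116.3 kg VSS/d.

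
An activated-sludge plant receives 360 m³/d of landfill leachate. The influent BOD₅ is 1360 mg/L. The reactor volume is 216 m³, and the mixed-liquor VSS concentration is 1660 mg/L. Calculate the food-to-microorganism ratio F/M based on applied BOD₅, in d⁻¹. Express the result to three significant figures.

F/M ≈ 1.37 d⁻¹

F/M = Q·S₀ / (V·X) = 360 × 1360 / (216.0 × 1660) = 1.365 g BOD₅·(g VSS·d)⁻¹.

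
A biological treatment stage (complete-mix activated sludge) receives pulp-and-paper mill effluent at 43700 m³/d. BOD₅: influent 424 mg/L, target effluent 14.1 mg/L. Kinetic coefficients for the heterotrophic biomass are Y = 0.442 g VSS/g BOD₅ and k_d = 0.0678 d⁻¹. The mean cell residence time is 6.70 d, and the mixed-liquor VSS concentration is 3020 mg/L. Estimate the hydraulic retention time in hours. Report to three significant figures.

Rearranging the biomass balance for a CMAS with decay, V = Y·Q·ΔS·θ_c / [X·(1+k_d θ_c)] = 0.442 × 43700 × (424 − 14.1) × 6.70 / [3020 × (1 + 0.0678 × 6.70)] = 5.3×10^7 / 4392 = 12078 m³.
τ = V/Q = 12078/43700 = 0.2764 d, or 6.633 h.

τ ≈ 6.63 h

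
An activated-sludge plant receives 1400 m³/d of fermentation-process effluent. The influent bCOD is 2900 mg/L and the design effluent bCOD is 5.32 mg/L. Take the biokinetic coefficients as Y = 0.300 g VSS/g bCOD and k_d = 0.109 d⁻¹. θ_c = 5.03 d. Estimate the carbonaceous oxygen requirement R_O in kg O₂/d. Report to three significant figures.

R_O ≈ 2940 kg O₂/d

Y_obs = Y / (1 + k_d θ_c) = 0.300 / (1 + 0.109 × 5.03) = 0.300 / 1.548 = 0.1938.
ΔS = 2900 − 5.32 = 2895 mg/L, so the substrate removal rate is 1400 × 2895/1000 = 4053 kg bCOD/d.
Net sludge production P_X = 0.1938 × 4053 = 785.2 kg VSS/d.
R_O = Q·ΔS − 1.42 P_X = 4053 − 1115 = 2938 kg O₂/d.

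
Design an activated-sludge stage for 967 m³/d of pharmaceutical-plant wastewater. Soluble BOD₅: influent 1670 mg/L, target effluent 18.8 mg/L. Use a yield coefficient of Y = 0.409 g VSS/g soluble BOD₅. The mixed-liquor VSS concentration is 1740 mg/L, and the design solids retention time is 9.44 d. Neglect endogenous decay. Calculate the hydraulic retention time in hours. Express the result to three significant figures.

τ ≈ 87.9 h

With k_d = 0 the design equation reduces to V = Y Q (S₀−S) θ_c / X = 0.409 × 967 × (1670 − 18.8) × 9.44 / 1740 = 3543 m³.
τ = V/Q = 3543/967 = 3.664 d, or 87.93 h.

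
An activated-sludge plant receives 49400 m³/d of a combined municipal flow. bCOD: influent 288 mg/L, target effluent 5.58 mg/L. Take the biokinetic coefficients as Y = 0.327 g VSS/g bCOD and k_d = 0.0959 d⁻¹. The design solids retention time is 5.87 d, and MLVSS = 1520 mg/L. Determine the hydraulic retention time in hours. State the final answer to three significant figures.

From the SRT design equation V = Y Q (S₀−S) θ_c / [X (1 + k_d θ_c)] = 0.327 × 49400 × (288 − 5.58) × 5.87 / [1520 × (1 + 0.0959 × 5.87)] = 2.68×10^7 / 2376 = 11273 m³.
HRT = V/Q = 11273 m³ / 49400 m³·d⁻¹ = 0.2282 d × 24 = 5.477 h.

τ ≈ 5.48 h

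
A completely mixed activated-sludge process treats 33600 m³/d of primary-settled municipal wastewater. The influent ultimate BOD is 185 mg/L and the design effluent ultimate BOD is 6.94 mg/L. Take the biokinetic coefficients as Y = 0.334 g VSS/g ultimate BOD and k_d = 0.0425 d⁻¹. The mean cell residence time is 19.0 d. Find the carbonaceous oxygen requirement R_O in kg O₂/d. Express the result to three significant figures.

R_O ≈ 4410 kg O₂/d

Y_obs = Y / (1 + k_d θ_c) = 0.334 / (1 + 0.0425 × 19.0) = 0.334 / 1.808 = 0.1848.
Substrate removed = Q·(S₀ − S) = 33600 m³/d × (185 − 6.94) g/m³ = 5.98×10^6 g/d = 5983 kg/d.
Net sludge production P_X = 0.1848 × 5983 = 1106 kg VSS/d.
R_O = Q·ΔS − 1.42 P_X = 5983 − 1570 = 4413 kg O₂/d.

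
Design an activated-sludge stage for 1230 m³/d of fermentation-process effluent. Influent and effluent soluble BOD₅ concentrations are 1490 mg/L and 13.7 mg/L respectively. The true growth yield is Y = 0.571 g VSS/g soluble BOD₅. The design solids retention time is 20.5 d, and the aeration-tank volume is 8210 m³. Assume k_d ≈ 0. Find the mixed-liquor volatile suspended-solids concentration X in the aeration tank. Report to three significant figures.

X = Y·Q·ΔS·θ_c / V = 0.571 × 1230 × (1490 − 13.7) × 20.5 / 8210 = 2589 mg/L.

X ≈ 2590 mg/L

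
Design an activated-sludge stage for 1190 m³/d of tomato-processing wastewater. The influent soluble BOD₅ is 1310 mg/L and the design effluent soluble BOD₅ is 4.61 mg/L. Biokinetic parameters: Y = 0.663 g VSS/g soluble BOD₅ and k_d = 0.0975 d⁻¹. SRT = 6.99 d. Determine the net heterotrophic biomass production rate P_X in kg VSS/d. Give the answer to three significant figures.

The observed yield is Y_obs = Y/(1 + k_d·θ_c) = 0.663 / (1 + 0.0975 × 6.99) = 0.663 / 1.682 = 0.3943 g VSS per g soluble BOD₅ removed.
ΔS = 1310 − 4.61 = 1305 mg/L, so the substrate removal rate is 1190 × 1305/1000 = 1553 kg soluble BOD₅/d.
Biomass produced: P_X = Y_obs·Q·ΔS = 0.3943 × 1553 ≈ 612.5 kg VSS/d.

P_X ≈ 612 kg VSS/d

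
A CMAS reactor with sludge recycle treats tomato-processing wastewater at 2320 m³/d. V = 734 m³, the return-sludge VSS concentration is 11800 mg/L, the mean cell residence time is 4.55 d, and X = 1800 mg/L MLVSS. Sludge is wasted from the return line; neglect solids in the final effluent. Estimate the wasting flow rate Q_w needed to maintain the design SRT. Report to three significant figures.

θ_c = V·X/(Q_w·X_r) when wasting from the recycle, so Q_w = V·X/(θ_c·X_r) = 734.0 × 1800 / (4.55 × 11800) = 24.61 m³/d.

Q_w ≈ 24.6 m³/d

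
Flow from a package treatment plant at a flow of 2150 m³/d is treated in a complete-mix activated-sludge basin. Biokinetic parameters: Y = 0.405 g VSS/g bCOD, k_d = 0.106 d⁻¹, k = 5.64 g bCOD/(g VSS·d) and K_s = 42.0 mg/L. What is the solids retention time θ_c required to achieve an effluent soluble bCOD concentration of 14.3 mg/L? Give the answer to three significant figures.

From 1/θ_c = Y·k·S/(K_s + S) − k_d: Y·k·S/(K_s+S) = 0.405 × 5.64 × 14.3 / (42.0 + 14.3) = 0.5802 d⁻¹.
Then 1/θ_c = μ − k_d = 0.5802 − 0.106 = 0.4742 d⁻¹, giving θ_c = 2.109 d.

θ_c ≈ 2.11 d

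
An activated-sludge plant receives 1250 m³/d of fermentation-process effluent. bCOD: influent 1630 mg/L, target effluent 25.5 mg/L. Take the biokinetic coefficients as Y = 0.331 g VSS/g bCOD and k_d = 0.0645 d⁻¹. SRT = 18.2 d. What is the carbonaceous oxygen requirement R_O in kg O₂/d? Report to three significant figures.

R_O ≈ 1570 kg O₂/d

Observed yield with endogenous decay: Y_obs = Y / (1 + k_d·θ_c) = 0.331 / (1 + 0.0645 × 18.2) = 0.331 / 2.174 = 0.1523 g VSS/g bCOD.
Substrate removed = Q·(S₀ − S) = 1250 m³/d × (1630 − 25.5) g/m³ = 2.01×10^6 g/d = 2006 kg/d.
Net sludge production P_X = 0.1523 × 2006 = 305.4 kg VSS/d.
R_O = Q·(S₀ − S) − 1.42·P_X = 2006 − 1.42 × 305.4 = 1572 kg O₂/d.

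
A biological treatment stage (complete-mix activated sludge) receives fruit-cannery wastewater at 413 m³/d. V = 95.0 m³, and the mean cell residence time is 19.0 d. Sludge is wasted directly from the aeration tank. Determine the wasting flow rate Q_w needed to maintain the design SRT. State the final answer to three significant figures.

For wasting at MLVSS concentration, Q_w = V/θ_c = 95.00/19.0 = 5.000 m³/d.

Q_w ≈ 5.00 m³/d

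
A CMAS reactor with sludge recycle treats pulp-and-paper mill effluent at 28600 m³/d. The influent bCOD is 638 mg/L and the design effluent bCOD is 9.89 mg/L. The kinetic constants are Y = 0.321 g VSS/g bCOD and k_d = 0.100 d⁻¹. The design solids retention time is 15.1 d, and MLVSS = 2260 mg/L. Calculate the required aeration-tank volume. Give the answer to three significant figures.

Rearranging the biomass balance for a CMAS with decay, V = Y·Q·ΔS·θ_c / [X·(1+k_d θ_c)] = 0.321 × 28600 × (638 − 9.89) × 15.1 / [2260 × (1 + 0.100 × 15.1)] = 8.71×10^7 / 5673 = 15350 m³.

V ≈ 15300 m³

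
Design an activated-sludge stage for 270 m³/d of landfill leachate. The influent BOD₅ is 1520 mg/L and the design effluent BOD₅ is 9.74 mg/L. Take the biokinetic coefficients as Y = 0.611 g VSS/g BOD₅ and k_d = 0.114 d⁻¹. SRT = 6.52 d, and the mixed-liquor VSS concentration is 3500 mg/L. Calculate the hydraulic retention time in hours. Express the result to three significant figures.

τ ≈ 23.7 h

Rearranging the biomass balance for a CMAS with decay, V = Y·Q·ΔS·θ_c / [X·(1+k_d θ_c)] = 0.611 × 270 × (1520 − 9.74) × 6.52 / [3500 × (1 + 0.114 × 6.52)] = 1.62×10^6 / 6101 = 266.2 m³.
HRT = V/Q = 266.2 m³ / 270 m³·d⁻¹ = 0.9861 d × 24 = 23.67 h.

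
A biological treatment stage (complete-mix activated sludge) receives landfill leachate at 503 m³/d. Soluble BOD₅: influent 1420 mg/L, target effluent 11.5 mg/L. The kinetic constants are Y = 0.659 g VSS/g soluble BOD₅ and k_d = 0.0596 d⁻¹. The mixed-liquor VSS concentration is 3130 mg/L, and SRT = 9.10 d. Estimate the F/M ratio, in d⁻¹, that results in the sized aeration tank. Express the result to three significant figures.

From the SRT design equation V = Y Q (S₀−S) θ_c / [X (1 + k_d θ_c)] = 0.659 × 503 × (1420 − 11.5) × 9.10 / [3130 × (1 + 0.0596 × 9.10)] = 4.25×10^6 / 4828 = 880.1 m³.
F/M = applied load / biomass = Q·S₀/(V·X) = 503 × 1420 / (880.1 × 3130) = 0.2593 d⁻¹.

F/M ≈ 0.259 d⁻¹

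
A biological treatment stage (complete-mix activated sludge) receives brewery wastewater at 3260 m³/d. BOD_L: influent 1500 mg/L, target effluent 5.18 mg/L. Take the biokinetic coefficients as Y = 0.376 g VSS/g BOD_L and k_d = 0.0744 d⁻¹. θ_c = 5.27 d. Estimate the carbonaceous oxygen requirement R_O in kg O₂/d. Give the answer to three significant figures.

The observed yield is Y_obs = Y/(1 + k_d·θ_c) = 0.376 / (1 + 0.0744 × 5.27) = 0.376 / 1.392 = 0.2701 g VSS per g BOD_L removed.
Q·(S₀ − S) = 3260 × (1500 − 5.18) × 10⁻³ = 4873 kg/d removed.
P_X = Y_obs·Q·(S₀ − S) = 0.2701 × 4873 = 1316 kg VSS/d.
Carbonaceous O₂ demand = substrate oxidised − cell-mass equivalent = 4873 − 1.42 × 1316 = 3004 kg O₂/d.

R_O ≈ 3000 kg O₂/d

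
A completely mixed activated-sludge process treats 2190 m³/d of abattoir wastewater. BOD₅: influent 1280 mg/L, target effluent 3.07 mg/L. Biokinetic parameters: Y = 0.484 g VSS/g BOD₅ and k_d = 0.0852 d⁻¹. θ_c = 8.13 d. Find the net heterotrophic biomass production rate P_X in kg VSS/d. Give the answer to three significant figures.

P_X ≈ 800 kg VSS/d

Observed yield with endogenous decay: Y_obs = Y / (1 + k_d·θ_c) = 0.484 / (1 + 0.0852 × 8.13) = 0.484 / 1.693 = 0.2859 g VSS/g BOD₅.
ΔS = 1280 − 3.07 = 1277 mg/L, so the substrate removal rate is 2190 × 1277/1000 = 2796 kg BOD₅/d.
Net biomass production P_X = Y_obs × Q·(S₀ − S) = 0.2859 × 2796 = 799.6 kg VSS/d.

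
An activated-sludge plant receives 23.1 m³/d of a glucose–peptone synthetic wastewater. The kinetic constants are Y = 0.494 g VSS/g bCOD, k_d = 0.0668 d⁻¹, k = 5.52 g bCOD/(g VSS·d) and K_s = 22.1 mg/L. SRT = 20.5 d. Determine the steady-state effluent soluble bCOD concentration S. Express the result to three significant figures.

For a completely mixed reactor with recycle the Lawrence–McCarty relation gives S = K_s·(1 + k_d·θ_c) / [θ_c·(Y·k − k_d) − 1] = 22.1 × (1 + 0.0668 × 20.5) / [20.5 × (0.494 × 5.52 − 0.0668) − 1] = 52.36 / 53.53 = 0.9782 mg/L.

S ≈ 0.978 mg/L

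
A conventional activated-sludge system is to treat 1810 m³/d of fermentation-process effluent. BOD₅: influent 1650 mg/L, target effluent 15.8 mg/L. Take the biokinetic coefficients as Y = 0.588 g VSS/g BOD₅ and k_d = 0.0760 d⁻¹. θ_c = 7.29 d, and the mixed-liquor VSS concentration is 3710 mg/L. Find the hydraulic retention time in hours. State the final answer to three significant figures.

τ ≈ 29.2 h

From the SRT design equation V = Y Q (S₀−S) θ_c / [X (1 + k_d θ_c)] = 0.588 × 1810 × (1650 − 15.8) × 7.29 / [3710 × (1 + 0.0760 × 7.29)] = 1.27×10^7 / 5765 = 2199 m³.
HRT = V/Q = 2199 m³ / 1810 m³·d⁻¹ = 1.215 d × 24 = 29.16 h.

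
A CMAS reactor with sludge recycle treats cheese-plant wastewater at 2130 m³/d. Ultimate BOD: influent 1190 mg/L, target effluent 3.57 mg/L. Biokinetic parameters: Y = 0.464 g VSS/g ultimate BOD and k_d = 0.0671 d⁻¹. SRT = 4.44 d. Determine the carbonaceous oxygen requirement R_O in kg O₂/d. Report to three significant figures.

R_O ≈ 1240 kg O₂/d

Y_obs = Y / (1 + k_d θ_c) = 0.464 / (1 + 0.0671 × 4.44) = 0.464 / 1.298 = 0.3575.
ΔS = 1190 − 3.57 = 1186 mg/L, so the substrate removal rate is 2130 × 1186/1000 = 2527 kg ultimate BOD/d.
Net sludge production P_X = 0.3575 × 2527 = 903.4 kg VSS/d.
R_O = Q·(S₀ − S) − 1.42·P_X = 2527 − 1.42 × 903.4 = 1244 kg O₂/d.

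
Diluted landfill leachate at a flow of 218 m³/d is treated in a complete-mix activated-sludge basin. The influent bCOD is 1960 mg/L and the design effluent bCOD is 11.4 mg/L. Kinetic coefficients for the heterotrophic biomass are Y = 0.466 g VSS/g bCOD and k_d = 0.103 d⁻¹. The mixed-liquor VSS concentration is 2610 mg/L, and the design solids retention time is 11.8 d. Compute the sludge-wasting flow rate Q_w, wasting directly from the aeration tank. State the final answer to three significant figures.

Q_w ≈ 34.2 m³/d

Rearranging the biomass balance for a CMAS with decay, V = Y·Q·ΔS·θ_c / [X·(1+k_d θ_c)] = 0.466 × 218 × (1960 − 11.4) × 11.8 / [2610 × (1 + 0.103 × 11.8)] = 2.34×10^6 / 5782 = 404.0 m³.
For wasting at MLVSS concentration, Q_w = V/θ_c = 404.0/11.8 = 34.24 m³/d.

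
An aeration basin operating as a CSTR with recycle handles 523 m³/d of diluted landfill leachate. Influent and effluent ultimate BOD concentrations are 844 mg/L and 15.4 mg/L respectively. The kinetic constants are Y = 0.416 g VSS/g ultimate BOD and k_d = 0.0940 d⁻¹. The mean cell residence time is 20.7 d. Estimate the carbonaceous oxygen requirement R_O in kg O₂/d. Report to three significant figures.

R_O ≈ 346 kg O₂/d

Observed yield with endogenous decay: Y_obs = Y / (1 + k_d·θ_c) = 0.416 / (1 + 0.0940 × 20.7) = 0.416 / 2.946 = 0.1412 g VSS/g ultimate BOD.
ΔS = 844 − 15.4 = 828.6 mg/L, so the substrate removal rate is 523 × 828.6/1000 = 433.4 kg ultimate BOD/d.
P_X = Y_obs·Q·(S₀ − S) = 0.1412 × 433.4 = 61.20 kg VSS/d.
Carbonaceous O₂ demand = substrate oxidised − cell-mass equivalent = 433.4 − 1.42 × 61.20 = 346.5 kg O₂/d.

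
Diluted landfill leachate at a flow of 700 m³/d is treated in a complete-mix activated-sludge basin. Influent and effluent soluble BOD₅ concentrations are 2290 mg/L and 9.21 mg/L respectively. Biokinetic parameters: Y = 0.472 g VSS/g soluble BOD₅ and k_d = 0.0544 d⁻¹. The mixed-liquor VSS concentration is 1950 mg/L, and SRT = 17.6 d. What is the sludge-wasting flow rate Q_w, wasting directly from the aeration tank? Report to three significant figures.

Q_w ≈ 197 m³/d

Rearranging the biomass balance for a CMAS with decay, V = Y·Q·ΔS·θ_c / [X·(1+k_d θ_c)] = 0.472 × 700 × (2290 − 9.21) × 17.6 / [1950 × (1 + 0.0544 × 17.6)] = 1.33×10^7 / 3817 = 3475 m³.
For wasting at MLVSS concentration, Q_w = V/θ_c = 3475/17.6 = 197.4 m³/d.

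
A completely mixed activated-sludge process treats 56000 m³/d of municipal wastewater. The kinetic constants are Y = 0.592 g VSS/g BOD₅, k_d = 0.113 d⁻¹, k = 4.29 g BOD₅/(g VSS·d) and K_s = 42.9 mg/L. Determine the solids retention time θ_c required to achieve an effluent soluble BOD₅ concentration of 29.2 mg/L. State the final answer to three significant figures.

θ_c ≈ 1.09 d

From 1/θ_c = Y·k·S/(K_s + S) − k_d: Y·k·S/(K_s+S) = 0.592 × 4.29 × 29.2 / (42.9 + 29.2) = 1.029 d⁻¹.
Then 1/θ_c = μ − k_d = 1.029 − 0.113 = 0.9156 d⁻¹, giving θ_c = 1.092 d.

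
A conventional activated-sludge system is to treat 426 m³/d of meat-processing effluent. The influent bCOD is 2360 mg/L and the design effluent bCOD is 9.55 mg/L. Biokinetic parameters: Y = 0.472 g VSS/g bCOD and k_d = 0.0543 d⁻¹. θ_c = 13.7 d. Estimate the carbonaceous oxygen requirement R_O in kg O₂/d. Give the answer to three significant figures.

R_O ≈ 616 kg O₂/d

The observed yield is Y_obs = Y/(1 + k_d·θ_c) = 0.472 / (1 + 0.0543 × 13.7) = 0.472 / 1.744 = 0.2707 g VSS per g bCOD removed.
ΔS = 2360 − 9.55 = 2350 mg/L, so the substrate removal rate is 426 × 2350/1000 = 1001 kg bCOD/d.
Biomass synthesised: P_X = Y_obs × 1001 = 271.0 kg VSS/d.
Carbonaceous O₂ demand = substrate oxidised − cell-mass equivalent = 1001 − 1.42 × 271.0 = 616.5 kg O₂/d.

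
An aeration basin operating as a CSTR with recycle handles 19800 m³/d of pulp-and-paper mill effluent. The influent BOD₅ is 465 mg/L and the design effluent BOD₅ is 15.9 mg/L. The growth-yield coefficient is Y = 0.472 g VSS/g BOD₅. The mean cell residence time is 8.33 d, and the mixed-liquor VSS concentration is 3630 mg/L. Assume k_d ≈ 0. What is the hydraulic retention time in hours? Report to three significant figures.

τ ≈ 11.7 h

Biomass mass balance (decay neglected): V·X = Y·Q·(S₀ − S)·θ_c, so V = 0.472 × 19800 × (465 − 15.9) × 8.33 / 3630 = 9631 m³.
HRT = V/Q = 9631 m³ / 19800 m³·d⁻¹ = 0.4864 d × 24 = 11.67 h.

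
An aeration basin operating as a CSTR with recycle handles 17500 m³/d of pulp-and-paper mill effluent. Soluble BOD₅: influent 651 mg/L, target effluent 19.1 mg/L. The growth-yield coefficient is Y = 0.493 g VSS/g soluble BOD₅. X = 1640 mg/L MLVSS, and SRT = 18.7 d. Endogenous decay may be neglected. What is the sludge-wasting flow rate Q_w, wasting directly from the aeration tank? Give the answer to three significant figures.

Q_w ≈ 3320 m³/d

V·X = Y·Q·ΔS·θ_c gives V = 0.493 × 17500 × (651 − 19.1) × 18.7 / 1640 = 62163 m³.
With mixed-liquor wasting, θ_c = V/Q_w, so Q_w = V/θ_c = 62163/18.7 = 3324 m³/d.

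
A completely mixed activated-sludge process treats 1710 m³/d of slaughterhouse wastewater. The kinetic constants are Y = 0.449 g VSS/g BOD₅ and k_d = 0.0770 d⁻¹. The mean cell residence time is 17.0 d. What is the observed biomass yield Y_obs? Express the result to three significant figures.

Y_obs = Y / (1 + k_d θ_c) = 0.449 / (1 + 0.0770 × 17.0) = 0.449 / 2.309 = 0.1945.

Y_obs ≈ 0.194 g VSS/g BOD₅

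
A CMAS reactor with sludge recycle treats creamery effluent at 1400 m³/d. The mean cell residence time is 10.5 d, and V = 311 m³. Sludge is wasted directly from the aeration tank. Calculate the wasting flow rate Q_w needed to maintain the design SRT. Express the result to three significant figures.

With mixed-liquor wasting, θ_c = V/Q_w, so Q_w = V/θ_c = 311.0/10.5 = 29.62 m³/d.

Q_w ≈ 29.6 m³/d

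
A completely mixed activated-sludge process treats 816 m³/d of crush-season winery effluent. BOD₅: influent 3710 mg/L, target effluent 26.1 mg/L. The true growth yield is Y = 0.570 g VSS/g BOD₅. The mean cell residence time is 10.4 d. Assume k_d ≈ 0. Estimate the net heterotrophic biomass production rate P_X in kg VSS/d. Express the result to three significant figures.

P_X ≈ 1710 kg VSS/d

Since k_d ≈ 0, Y_obs = Y = 0.570 g VSS/g BOD₅.
Mass of BOD₅ removed per day: Q(S₀ − S) = 816 × 3684 g/m³ = 3006 kg/d.
P_X = Y_obs · Q(S₀ − S) = 0.5700 × 3006 = 1713 kg VSS/d.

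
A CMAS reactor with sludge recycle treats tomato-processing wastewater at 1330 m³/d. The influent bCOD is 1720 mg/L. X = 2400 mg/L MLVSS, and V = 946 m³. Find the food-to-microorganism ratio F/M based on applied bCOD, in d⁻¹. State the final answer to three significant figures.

F/M ≈ 1.01 d⁻¹

F/M = applied load / biomass = Q·S₀/(V·X) = 1330 × 1720 / (946.0 × 2400) = 1.008 d⁻¹.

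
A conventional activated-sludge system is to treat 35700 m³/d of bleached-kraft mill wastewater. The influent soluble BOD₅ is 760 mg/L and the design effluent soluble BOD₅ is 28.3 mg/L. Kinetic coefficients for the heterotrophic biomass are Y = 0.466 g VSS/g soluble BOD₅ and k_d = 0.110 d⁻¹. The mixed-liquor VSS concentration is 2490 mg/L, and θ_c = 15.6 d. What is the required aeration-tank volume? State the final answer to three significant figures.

V ≈ 28100 m³

Steady-state biomass mass balance: V·X·(1 + k_d·θ_c) = Y·Q·(S₀ − S)·θ_c, so V = 0.466 × 35700 × (760 − 28.3) × 15.6 / [2490 × (1 + 0.110 × 15.6)] = 1.9×10^8 / 6763 = 28079 m³.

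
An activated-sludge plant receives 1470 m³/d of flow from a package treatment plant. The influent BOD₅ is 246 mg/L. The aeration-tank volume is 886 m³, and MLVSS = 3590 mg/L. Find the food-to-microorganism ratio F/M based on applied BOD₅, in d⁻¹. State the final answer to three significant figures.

F/M ≈ 0.114 d⁻¹

F/M = Q·S₀ / (V·X) = 1470 × 246 / (886.0 × 3590) = 0.1137 g BOD₅·(g VSS·d)⁻¹.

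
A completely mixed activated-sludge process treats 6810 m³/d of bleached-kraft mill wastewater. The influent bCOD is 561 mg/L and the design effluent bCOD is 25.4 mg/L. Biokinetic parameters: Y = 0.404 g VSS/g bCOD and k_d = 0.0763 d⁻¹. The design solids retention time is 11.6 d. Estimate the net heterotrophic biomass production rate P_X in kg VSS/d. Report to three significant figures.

P_X ≈ 782 kg VSS/d

Correct the yield for decay: Y_obs = Y/(1 + k_d θ_c) = 0.404 / (1 + 0.0763 × 11.6) = 0.404 / 1.885 = 0.2143.
Q·(S₀ − S) = 6810 × (561 − 25.4) × 10⁻³ = 3647 kg/d removed.
P_X = Y_obs · Q(S₀ − S) = 0.2143 × 3647 = 781.7 kg VSS/d.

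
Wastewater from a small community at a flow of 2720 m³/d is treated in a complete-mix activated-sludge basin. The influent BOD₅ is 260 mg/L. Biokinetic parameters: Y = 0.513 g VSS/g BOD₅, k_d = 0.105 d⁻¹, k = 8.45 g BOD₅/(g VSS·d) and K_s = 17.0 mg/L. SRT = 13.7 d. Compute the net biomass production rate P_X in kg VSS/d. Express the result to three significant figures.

From the Monod/SRT balance for a CMAS, S = K_s·(1+k_d θ_c)/[θ_c·(Y k − k_d) − 1] = 17.0 × (1 + 0.105 × 13.7) / [13.7 × (0.513 × 8.45 − 0.105) − 1] = 41.45 / 56.95 = 0.7279 mg/L.
Y_obs = Y / (1 + k_d θ_c) = 0.513 / (1 + 0.105 × 13.7) = 0.513 / 2.438 = 0.2104.
ΔS = 260 − 0.728 = 259.3 mg/L, so the substrate removal rate is 2720 × 259.3/1000 = 705.2 kg BOD₅/d.
P_X = Y_obs · Q(S₀ − S) = 0.2104 × 705.2 = 148.4 kg VSS/d.

P_X ≈ 148 kg VSS/d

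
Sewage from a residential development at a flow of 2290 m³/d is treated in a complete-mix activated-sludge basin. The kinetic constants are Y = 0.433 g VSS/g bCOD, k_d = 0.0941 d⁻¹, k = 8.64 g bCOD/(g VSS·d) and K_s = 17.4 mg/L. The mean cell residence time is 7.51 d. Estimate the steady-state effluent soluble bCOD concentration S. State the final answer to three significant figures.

From the Monod/SRT balance for a CMAS, S = K_s·(1+k_d θ_c)/[θ_c·(Y k − k_d) − 1] = 17.4 × (1 + 0.0941 × 7.51) / [7.51 × (0.433 × 8.64 − 0.0941) − 1] = 29.70 / 26.39 = 1.125 mg/L.

S ≈ 1.13 mg/L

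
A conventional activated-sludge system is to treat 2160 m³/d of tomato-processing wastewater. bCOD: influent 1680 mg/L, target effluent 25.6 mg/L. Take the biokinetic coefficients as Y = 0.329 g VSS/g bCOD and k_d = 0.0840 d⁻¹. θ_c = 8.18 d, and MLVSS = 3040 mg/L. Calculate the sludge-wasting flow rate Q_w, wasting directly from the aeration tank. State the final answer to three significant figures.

Rearranging the biomass balance for a CMAS with decay, V = Y·Q·ΔS·θ_c / [X·(1+k_d θ_c)] = 0.329 × 2160 × (1680 − 25.6) × 8.18 / [3040 × (1 + 0.0840 × 8.18)] = 9.62×10^6 / 5129 = 1875 m³.
With mixed-liquor wasting, θ_c = V/Q_w, so Q_w = V/θ_c = 1875/8.18 = 229.2 m³/d.

Q_w ≈ 229 m³/d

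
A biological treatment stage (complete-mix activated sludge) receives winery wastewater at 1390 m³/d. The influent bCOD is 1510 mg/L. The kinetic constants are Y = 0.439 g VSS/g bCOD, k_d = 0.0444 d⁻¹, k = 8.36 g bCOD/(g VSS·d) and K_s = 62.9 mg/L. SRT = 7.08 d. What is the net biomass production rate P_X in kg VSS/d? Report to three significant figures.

From the Monod/SRT balance for a CMAS, S = K_s·(1+k_d θ_c)/[θ_c·(Y k − k_d) − 1] = 62.9 × (1 + 0.0444 × 7.08) / [7.08 × (0.439 × 8.36 − 0.0444) − 1] = 82.67 / 24.67 = 3.351 mg/L.
Observed yield with endogenous decay: Y_obs = Y / (1 + k_d·θ_c) = 0.439 / (1 + 0.0444 × 7.08) = 0.439 / 1.314 = 0.3340 g VSS/g bCOD.
ΔS = 1510 − 3.35 = 1507 mg/L, so the substrate removal rate is 1390 × 1507/1000 = 2094 kg bCOD/d.
So the net sludge growth is P_X = 0.3340 × 2094 = 699.5 kg VSS/d.

P_X ≈ 699 kg VSS/d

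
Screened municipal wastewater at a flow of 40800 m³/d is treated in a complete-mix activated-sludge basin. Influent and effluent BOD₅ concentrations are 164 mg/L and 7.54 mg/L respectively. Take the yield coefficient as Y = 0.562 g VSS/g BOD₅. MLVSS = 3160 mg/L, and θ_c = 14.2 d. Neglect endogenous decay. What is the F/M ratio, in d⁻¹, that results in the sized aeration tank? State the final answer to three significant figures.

F/M ≈ 0.131 d⁻¹

V·X = Y·Q·ΔS·θ_c gives V = 0.562 × 40800 × (164 − 7.54) × 14.2 / 3160 = 16121 m³.
Food-to-microorganism ratio F/M = Q S₀ / (V X) = 40800 × 164 / (16121 × 3160) = 0.1313 d⁻¹.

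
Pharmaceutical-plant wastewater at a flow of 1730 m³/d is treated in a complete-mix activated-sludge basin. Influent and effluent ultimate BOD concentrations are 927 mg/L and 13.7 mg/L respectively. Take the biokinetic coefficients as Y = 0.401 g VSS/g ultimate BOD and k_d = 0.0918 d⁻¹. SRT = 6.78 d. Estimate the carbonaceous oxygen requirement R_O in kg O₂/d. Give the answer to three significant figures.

The observed yield is Y_obs = Y/(1 + k_d·θ_c) = 0.401 / (1 + 0.0918 × 6.78) = 0.401 / 1.622 = 0.2472 g VSS per g ultimate BOD removed.
Mass of ultimate BOD removed per day: Q(S₀ − S) = 1730 × 913.3 g/m³ = 1580 kg/d.
Net sludge production P_X = 0.2472 × 1580 = 390.5 kg VSS/d.
R_O = Q·(S₀ − S) − 1.42·P_X = 1580 − 1.42 × 390.5 = 1025 kg O₂/d.

R_O ≈ 1030 kg O₂/d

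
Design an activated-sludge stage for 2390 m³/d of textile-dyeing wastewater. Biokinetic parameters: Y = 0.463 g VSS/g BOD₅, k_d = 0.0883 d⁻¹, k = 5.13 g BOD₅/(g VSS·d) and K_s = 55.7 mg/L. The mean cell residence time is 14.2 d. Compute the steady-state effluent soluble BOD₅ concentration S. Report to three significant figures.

For a completely mixed reactor with recycle the Lawrence–McCarty relation gives S = K_s·(1 + k_d·θ_c) / [θ_c·(Y·k − k_d) − 1] = 55.7 × (1 + 0.0883 × 14.2) / [14.2 × (0.463 × 5.13 − 0.0883) − 1] = 125.5 / 31.47 = 3.989 mg/L.

S ≈ 3.99 mg/L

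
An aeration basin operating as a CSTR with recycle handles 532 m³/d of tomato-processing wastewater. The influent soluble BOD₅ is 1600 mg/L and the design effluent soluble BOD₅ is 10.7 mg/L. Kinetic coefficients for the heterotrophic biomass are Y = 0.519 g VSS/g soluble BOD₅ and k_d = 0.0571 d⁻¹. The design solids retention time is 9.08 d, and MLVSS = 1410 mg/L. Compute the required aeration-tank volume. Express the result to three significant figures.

From the SRT design equation V = Y Q (S₀−S) θ_c / [X (1 + k_d θ_c)] = 0.519 × 532 × (1600 − 10.7) × 9.08 / [1410 × (1 + 0.0571 × 9.08)] = 3.98×10^6 / 2141 = 1861 m³.

V ≈ 1860 m³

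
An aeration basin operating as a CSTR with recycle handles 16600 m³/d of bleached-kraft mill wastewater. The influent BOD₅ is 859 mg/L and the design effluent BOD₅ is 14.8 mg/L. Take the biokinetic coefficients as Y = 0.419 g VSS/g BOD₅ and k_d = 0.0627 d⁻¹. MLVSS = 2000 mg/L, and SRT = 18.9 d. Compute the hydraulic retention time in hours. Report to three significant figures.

Steady-state biomass mass balance: V·X·(1 + k_d·θ_c) = Y·Q·(S₀ − S)·θ_c, so V = 0.419 × 16600 × (859 − 14.8) × 18.9 / [2000 × (1 + 0.0627 × 18.9)] = 1.11×10^8 / 4370 = 25395 m³.
τ = V/Q = 25395/16600 = 1.530 d, or 36.72 h.

τ ≈ 36.7 h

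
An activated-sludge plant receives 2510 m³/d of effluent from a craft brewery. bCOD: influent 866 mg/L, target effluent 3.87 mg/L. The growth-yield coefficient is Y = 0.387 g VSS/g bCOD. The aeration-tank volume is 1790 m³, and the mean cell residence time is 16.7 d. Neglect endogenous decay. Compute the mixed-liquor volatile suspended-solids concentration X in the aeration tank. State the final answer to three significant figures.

X ≈ 7810 mg/L

X = Y·Q·ΔS·θ_c / V = 0.387 × 2510 × (866 − 3.87) × 16.7 / 1790 = 7813 mg/L.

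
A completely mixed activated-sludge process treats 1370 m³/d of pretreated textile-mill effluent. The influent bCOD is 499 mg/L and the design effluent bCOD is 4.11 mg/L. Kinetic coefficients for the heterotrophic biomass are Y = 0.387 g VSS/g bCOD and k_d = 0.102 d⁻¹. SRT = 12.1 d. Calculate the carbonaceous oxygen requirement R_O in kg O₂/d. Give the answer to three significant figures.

R_O ≈ 511 kg O₂/d

The observed yield is Y_obs = Y/(1 + k_d·θ_c) = 0.387 / (1 + 0.102 × 12.1) = 0.387 / 2.234 = 0.1732 g VSS per g bCOD removed.
Mass of bCOD removed per day: Q(S₀ − S) = 1370 × 494.9 g/m³ = 678.0 kg/d.
P_X = Y_obs·Q·(S₀ − S) = 0.1732 × 678.0 = 117.4 kg VSS/d.
R_O = Q·ΔS − 1.42 P_X = 678.0 − 166.8 = 511.2 kg O₂/d.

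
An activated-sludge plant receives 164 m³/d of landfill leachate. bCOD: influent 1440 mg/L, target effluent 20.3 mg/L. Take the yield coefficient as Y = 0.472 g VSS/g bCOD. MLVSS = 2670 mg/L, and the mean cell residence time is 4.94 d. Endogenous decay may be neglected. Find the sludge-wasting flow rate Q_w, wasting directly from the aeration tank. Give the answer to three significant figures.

With k_d = 0 the design equation reduces to V = Y Q (S₀−S) θ_c / X = 0.472 × 164 × (1440 − 20.3) × 4.94 / 2670 = 203.3 m³.
For wasting at MLVSS concentration, Q_w = V/θ_c = 203.3/4.94 = 41.16 m³/d.

Q_w ≈ 41.2 m³/d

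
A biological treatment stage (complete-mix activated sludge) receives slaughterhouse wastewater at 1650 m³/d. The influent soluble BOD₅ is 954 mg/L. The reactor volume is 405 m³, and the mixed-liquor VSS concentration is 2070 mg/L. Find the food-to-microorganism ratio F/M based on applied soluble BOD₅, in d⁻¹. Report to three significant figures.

F/M ≈ 1.88 d⁻¹

F/M = applied load / biomass = Q·S₀/(V·X) = 1650 × 954 / (405.0 × 2070) = 1.878 d⁻¹.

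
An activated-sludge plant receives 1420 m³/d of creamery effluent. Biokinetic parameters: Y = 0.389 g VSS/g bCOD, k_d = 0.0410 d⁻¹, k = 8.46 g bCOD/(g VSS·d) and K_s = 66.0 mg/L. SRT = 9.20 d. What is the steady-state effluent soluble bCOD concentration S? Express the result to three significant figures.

Effluent substrate depends only on kinetics and SRT: S = K_s(1 + k_d θ_c) / [θ_c(Yk − k_d) − 1] = 66.0 × (1 + 0.0410 × 9.20) / [9.20 × (0.389 × 8.46 − 0.0410) − 1] = 90.90 / 28.90 = 3.145 mg/L.

S ≈ 3.15 mg/L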